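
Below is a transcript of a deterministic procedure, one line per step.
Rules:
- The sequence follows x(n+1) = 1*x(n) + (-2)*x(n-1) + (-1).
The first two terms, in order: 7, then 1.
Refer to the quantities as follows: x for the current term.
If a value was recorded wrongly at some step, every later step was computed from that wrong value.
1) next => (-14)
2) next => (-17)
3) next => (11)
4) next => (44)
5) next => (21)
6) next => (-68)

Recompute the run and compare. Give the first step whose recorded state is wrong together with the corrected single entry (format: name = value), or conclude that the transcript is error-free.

step 3, x = 10

1. x = 1*(1) + (-2)*(7) + (-1) = -14 (matches)
2. x = 1*(-14) + (-2)*(1) + (-1) = -17 (agrees with the transcript)
3. x = 1*(-17) + (-2)*(-14) + (-1) = 10 (the transcript disagrees here)
Conclusion: step 3 carries the first error; the entry should be x = 10.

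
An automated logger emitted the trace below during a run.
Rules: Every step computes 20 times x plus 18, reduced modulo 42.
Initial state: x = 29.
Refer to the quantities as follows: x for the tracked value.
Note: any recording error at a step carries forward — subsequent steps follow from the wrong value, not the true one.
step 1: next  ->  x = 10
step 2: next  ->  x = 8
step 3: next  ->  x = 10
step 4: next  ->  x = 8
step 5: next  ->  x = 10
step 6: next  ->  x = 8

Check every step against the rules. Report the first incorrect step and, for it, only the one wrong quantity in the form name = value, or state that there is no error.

Recomputing the run from the initial state:
step 1: x = 10
step 2: x = 8
step 3: x = 10
step 4: x = 8
step 5: x = 10
step 6: x = 8
This matches the trace at every step.

no error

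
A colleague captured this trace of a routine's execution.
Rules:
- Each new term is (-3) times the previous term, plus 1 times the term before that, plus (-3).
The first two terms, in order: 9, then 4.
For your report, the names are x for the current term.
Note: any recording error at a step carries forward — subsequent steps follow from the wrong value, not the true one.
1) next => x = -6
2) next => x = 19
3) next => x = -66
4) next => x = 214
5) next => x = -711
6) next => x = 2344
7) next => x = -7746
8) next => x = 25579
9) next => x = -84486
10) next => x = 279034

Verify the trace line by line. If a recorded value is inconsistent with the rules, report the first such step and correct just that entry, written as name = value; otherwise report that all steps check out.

step 1: x = -3*(4) + (1)*(9) + (-3) = -6 -> agrees with the trace
step 2: x = -3*(-6) + (1)*(4) + (-3) = 19 -> exactly as logged
step 3: x = -3*(19) + (1)*(-6) + (-3) = -66 -> same as recorded
step 4: x = -3*(-66) + (1)*(19) + (-3) = 214 -> verified
step 5: x = -3*(214) + (1)*(-66) + (-3) = -711 -> verified
step 6: x = -3*(-711) + (1)*(214) + (-3) = 2344 -> no discrepancy
step 7: x = -3*(2344) + (1)*(-711) + (-3) = -7746 -> no discrepancy
step 8: x = -3*(-7746) + (1)*(2344) + (-3) = 25579 -> no discrepancy
step 9: x = -3*(25579) + (1)*(-7746) + (-3) = -84486 -> checks out
step 10: x = -3*(-84486) + (1)*(25579) + (-3) = 279034 -> consistent with the trace
The recomputation confirms every line.

no error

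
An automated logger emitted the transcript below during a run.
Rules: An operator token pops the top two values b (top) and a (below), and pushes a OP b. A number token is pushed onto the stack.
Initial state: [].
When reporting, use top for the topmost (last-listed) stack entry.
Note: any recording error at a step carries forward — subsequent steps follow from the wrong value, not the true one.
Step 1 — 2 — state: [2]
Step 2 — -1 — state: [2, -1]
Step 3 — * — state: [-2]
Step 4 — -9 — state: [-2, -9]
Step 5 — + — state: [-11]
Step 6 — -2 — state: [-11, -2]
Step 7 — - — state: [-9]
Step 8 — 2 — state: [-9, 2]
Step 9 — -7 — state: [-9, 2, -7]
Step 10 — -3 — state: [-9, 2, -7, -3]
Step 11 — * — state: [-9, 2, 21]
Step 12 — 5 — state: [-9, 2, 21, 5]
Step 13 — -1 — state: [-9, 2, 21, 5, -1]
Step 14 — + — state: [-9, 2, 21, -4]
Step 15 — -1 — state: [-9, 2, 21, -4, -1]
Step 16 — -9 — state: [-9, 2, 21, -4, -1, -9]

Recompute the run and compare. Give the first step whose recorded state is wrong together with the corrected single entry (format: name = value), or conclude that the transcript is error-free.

step 14, top = 4

1. push 2: top = 2 (agrees with the transcript)
2. push -1: top = -1 (same as recorded)
3. 2 * -1 = -2 (matches)
4. push -9: top = -9 (no discrepancy)
5. -2 + -9 = -11 (agrees with the transcript)
6. push -2: top = -2 (verified)
7. -11 - -2 = -9 (exactly as logged)
8. push 2: top = 2 (confirmed correct)
9. push -7: top = -7 (matches)
10. push -3: top = -3 (no discrepancy)
11. -7 * -3 = 21 (consistent with the transcript)
12. push 5: top = 5 (agrees with the transcript)
13. push -1: top = -1 (checks out)
14. 5 + -1 = 4 (the entry is off here)
That makes step 14 the first incorrect line — top = 4 is what it should show.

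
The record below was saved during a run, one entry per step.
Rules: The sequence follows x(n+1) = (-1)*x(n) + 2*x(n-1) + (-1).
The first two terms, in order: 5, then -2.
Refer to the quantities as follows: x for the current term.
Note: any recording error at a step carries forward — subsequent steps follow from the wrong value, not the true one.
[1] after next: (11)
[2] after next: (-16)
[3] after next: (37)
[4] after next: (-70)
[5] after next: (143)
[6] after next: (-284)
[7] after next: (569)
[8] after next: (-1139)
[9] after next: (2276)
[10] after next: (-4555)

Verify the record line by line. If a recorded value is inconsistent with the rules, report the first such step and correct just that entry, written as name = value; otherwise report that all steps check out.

Recomputing the run from the initial state:
step 1: x = 11
step 2: x = -16
step 3: x = 37
step 4: x = -70
step 5: x = 143
step 6: x = -284
step 7: x = 569
step 8: x = -1138
step 9: x = 2275
step 10: x = -4552
The first disagreement with the record is at step 8, where the value should be x = -1138.

step 8, x = -1138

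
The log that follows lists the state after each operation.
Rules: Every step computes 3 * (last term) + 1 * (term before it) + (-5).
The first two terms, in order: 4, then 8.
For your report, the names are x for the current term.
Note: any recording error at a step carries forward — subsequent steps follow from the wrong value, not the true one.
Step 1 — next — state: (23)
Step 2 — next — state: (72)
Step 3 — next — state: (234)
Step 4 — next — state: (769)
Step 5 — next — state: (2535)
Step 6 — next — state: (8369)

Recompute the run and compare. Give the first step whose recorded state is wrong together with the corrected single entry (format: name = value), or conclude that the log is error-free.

step 1: x = 3*(8) + (1)*(4) + (-5) = 23 -> agrees with the log
step 2: x = 3*(23) + (1)*(8) + (-5) = 72 -> consistent with the log
step 3: x = 3*(72) + (1)*(23) + (-5) = 234 -> confirmed correct
step 4: x = 3*(234) + (1)*(72) + (-5) = 769 -> matches
step 5: x = 3*(769) + (1)*(234) + (-5) = 2536 -> the entry is off here
Conclusion: step 5 carries the first error; the entry should be x = 2536.

step 5, x = 2536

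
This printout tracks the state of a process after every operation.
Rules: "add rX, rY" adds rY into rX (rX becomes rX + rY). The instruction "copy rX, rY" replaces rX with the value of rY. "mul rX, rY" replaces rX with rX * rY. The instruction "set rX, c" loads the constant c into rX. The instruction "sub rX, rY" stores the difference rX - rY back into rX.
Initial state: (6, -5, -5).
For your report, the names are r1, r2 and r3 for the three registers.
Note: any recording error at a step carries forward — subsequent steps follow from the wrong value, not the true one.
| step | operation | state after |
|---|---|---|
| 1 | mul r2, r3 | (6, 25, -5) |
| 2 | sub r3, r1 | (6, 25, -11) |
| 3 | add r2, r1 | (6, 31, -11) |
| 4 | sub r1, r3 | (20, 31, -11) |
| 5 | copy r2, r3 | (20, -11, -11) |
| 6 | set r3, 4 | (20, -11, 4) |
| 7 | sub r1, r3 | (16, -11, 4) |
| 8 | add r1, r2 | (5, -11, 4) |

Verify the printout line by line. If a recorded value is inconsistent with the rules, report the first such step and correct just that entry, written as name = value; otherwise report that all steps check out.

step 4, r1 = 17

Recomputing the run from the initial state:
step 1: r1 = 6, r2 = 25, r3 = -5
step 2: r1 = 6, r2 = 25, r3 = -11
step 3: r1 = 6, r2 = 31, r3 = -11
step 4: r1 = 17, r2 = 31, r3 = -11
step 5: r1 = 17, r2 = -11, r3 = -11
step 6: r1 = 17, r2 = -11, r3 = 4
step 7: r1 = 13, r2 = -11, r3 = 4
step 8: r1 = 2, r2 = -11, r3 = 4
The first disagreement with the printout is at step 4, where the value should be r1 = 17.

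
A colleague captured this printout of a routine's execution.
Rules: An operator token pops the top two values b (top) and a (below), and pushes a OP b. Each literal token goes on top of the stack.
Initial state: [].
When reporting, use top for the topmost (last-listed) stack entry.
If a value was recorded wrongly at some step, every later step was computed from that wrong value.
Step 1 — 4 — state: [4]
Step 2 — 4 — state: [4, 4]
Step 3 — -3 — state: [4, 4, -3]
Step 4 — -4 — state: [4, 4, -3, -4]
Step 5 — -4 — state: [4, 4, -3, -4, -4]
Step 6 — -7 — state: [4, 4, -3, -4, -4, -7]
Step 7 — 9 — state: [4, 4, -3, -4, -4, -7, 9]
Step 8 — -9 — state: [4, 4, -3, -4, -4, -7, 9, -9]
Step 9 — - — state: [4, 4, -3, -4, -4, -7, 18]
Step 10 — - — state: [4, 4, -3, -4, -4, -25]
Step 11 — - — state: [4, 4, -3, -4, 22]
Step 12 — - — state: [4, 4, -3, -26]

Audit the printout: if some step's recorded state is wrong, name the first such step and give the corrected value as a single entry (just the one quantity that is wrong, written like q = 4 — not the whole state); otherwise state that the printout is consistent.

Recomputing the run from the initial state:
step 1: [4]
step 2: [4, 4]
step 3: [4, 4, -3]
step 4: [4, 4, -3, -4]
step 5: [4, 4, -3, -4, -4]
step 6: [4, 4, -3, -4, -4, -7]
step 7: [4, 4, -3, -4, -4, -7, 9]
step 8: [4, 4, -3, -4, -4, -7, 9, -9]
step 9: [4, 4, -3, -4, -4, -7, 18]
step 10: [4, 4, -3, -4, -4, -25]
step 11: [4, 4, -3, -4, 21]
step 12: [4, 4, -3, -25]
The first disagreement with the printout is at step 11, where the value should be top = 21.

step 11, top = 21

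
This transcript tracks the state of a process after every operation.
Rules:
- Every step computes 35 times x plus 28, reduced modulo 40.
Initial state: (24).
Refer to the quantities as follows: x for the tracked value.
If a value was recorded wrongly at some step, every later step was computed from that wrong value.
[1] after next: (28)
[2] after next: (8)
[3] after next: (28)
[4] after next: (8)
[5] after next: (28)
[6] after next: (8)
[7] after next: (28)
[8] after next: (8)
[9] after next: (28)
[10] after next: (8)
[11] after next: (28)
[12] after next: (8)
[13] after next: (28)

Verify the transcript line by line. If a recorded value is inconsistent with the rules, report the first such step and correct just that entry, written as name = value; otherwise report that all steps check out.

Step 1: x = (35*24 + 28) mod 40 = 28 — matches.
Step 2: x = (35*28 + 28) mod 40 = 8 — same as recorded.
Step 3: x = (35*8 + 28) mod 40 = 28 — agrees with the transcript.
Step 4: x = (35*28 + 28) mod 40 = 8 — in agreement.
Step 5: x = (35*8 + 28) mod 40 = 28 — no discrepancy.
Step 6: x = (35*28 + 28) mod 40 = 8 — consistent with the transcript.
Step 7: x = (35*8 + 28) mod 40 = 28 — matches.
Step 8: x = (35*28 + 28) mod 40 = 8 — consistent with the transcript.
Step 9: x = (35*8 + 28) mod 40 = 28 — agrees with the transcript.
Step 10: x = (35*28 + 28) mod 40 = 8 — same as recorded.
Step 11: x = (35*8 + 28) mod 40 = 28 — confirmed correct.
Step 12: x = (35*28 + 28) mod 40 = 8 — verified.
Step 13: x = (35*8 + 28) mod 40 = 28 — consistent with the transcript.
Each recorded entry agrees with the recomputation.

no error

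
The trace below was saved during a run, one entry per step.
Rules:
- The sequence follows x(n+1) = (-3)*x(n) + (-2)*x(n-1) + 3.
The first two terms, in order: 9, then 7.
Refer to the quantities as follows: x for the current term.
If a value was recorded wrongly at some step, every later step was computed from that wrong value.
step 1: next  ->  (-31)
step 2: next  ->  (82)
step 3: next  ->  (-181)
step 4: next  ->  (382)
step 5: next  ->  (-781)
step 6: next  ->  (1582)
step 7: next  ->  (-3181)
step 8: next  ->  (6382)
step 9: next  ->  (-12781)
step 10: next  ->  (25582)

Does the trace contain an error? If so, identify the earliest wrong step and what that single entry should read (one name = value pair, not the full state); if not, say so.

step 1: x = -3*(7) + (-2)*(9) + (3) = -36 -> this is not what the trace shows
The earliest wrong entry is at step 1: it should read x = -36.

step 1, x = -36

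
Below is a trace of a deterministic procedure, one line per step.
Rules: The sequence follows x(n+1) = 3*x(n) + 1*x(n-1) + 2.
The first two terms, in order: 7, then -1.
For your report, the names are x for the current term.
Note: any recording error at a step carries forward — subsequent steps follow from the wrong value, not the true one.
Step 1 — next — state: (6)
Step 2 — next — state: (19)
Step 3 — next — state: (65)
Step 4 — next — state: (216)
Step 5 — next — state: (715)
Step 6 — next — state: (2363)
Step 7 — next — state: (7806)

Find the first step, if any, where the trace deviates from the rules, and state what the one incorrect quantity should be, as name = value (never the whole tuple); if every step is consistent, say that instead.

no error

Recomputing the run from the initial state:
step 1: x = 6
step 2: x = 19
step 3: x = 65
step 4: x = 216
step 5: x = 715
step 6: x = 2363
step 7: x = 7806
This matches the trace at every step.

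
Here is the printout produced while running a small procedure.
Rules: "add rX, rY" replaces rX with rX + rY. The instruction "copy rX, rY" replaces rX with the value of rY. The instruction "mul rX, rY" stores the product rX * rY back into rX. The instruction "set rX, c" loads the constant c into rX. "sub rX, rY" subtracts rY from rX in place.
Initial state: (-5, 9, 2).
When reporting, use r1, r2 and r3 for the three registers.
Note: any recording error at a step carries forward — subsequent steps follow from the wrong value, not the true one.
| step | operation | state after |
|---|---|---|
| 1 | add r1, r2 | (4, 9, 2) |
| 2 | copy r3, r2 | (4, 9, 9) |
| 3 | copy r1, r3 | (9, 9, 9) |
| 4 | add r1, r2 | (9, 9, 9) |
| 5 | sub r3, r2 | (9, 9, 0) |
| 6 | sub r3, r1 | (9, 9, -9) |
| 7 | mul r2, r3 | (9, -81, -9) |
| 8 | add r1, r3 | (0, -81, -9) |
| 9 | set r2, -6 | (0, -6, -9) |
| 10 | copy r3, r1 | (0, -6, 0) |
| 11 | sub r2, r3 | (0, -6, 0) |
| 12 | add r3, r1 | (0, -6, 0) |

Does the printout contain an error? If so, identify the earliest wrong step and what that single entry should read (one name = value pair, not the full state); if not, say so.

Step 1: r1 = -5 + 9 = 4 — exactly as logged.
Step 2: r3 = 9 — no discrepancy.
Step 3: r1 = 9 — matches.
Step 4: r1 = 9 + 9 = 18 — the recorded entry deviates here.
First incorrect step: 4; the correct value is r1 = 18.

step 4, r1 = 18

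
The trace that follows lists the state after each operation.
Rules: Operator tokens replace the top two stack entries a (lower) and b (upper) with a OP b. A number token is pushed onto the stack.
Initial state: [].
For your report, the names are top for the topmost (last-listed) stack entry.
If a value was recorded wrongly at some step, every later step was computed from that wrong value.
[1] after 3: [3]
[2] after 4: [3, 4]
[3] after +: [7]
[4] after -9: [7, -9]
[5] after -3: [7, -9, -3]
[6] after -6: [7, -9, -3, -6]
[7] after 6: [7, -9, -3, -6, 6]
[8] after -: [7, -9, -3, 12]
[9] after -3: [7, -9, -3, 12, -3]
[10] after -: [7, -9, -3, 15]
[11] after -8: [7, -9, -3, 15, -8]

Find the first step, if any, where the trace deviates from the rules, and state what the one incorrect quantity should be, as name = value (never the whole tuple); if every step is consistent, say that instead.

Step 1: push 3: top = 3 — confirmed correct.
Step 2: push 4: top = 4 — verified.
Step 3: 3 + 4 = 7 — confirmed correct.
Step 4: push -9: top = -9 — agrees with the trace.
Step 5: push -3: top = -3 — exactly as logged.
Step 6: push -6: top = -6 — verified.
Step 7: push 6: top = 6 — consistent with the trace.
Step 8: -6 - 6 = -12 — the entry is off here.
Conclusion: step 8 carries the first error; the entry should be top = -12.

step 8, top = -12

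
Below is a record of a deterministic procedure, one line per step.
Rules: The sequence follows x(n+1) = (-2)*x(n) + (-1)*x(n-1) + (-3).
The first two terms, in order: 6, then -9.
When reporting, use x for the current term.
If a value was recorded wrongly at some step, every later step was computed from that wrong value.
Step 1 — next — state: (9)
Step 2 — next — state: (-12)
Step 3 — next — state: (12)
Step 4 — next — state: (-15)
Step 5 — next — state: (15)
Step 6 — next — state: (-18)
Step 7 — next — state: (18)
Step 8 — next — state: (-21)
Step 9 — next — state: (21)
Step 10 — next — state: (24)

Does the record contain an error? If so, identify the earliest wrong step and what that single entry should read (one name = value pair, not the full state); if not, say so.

1. x = -2*(-9) + (-1)*(6) + (-3) = 9 (same as recorded)
2. x = -2*(9) + (-1)*(-9) + (-3) = -12 (in agreement)
3. x = -2*(-12) + (-1)*(9) + (-3) = 12 (checks out)
4. x = -2*(12) + (-1)*(-12) + (-3) = -15 (same as recorded)
5. x = -2*(-15) + (-1)*(12) + (-3) = 15 (no discrepancy)
6. x = -2*(15) + (-1)*(-15) + (-3) = -18 (in agreement)
7. x = -2*(-18) + (-1)*(15) + (-3) = 18 (agrees with the record)
8. x = -2*(18) + (-1)*(-18) + (-3) = -21 (confirmed correct)
9. x = -2*(-21) + (-1)*(18) + (-3) = 21 (checks out)
10. x = -2*(21) + (-1)*(-21) + (-3) = -24 (first mismatch against the record)
First deviation found at step 10; the corrected entry is x = -24.

step 10, x = -24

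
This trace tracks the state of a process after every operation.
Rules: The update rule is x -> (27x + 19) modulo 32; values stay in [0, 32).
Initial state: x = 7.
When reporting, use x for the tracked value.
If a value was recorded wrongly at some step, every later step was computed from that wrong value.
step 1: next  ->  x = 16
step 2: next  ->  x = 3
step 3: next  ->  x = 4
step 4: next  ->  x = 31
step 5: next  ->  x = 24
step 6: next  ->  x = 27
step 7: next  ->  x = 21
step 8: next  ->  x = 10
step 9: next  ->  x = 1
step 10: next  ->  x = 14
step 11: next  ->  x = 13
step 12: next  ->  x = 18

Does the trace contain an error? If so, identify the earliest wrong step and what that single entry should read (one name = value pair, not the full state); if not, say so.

step 7, x = 12

Recomputing the run from the initial state:
step 1: x = 16
step 2: x = 3
step 3: x = 4
step 4: x = 31
step 5: x = 24
step 6: x = 27
step 7: x = 12
step 8: x = 23
step 9: x = 0
step 10: x = 19
step 11: x = 20
step 12: x = 15
The first disagreement with the trace is at step 7, where the value should be x = 12.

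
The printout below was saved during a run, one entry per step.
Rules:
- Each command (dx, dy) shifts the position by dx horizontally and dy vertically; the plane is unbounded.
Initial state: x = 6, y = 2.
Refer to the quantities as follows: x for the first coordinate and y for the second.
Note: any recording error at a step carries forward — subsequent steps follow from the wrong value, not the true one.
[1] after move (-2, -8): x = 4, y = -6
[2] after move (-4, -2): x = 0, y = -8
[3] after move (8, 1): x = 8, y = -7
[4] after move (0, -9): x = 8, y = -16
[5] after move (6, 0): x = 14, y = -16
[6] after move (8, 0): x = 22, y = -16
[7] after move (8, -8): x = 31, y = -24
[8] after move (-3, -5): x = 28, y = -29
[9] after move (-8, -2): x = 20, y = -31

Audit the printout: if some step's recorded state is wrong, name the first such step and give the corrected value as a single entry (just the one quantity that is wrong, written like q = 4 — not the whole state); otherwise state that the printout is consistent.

step 7, x = 30

Recomputing the run from the initial state:
step 1: x = 4, y = -6
step 2: x = 0, y = -8
step 3: x = 8, y = -7
step 4: x = 8, y = -16
step 5: x = 14, y = -16
step 6: x = 22, y = -16
step 7: x = 30, y = -24
step 8: x = 27, y = -29
step 9: x = 19, y = -31
The first disagreement with the printout is at step 7, where the value should be x = 30.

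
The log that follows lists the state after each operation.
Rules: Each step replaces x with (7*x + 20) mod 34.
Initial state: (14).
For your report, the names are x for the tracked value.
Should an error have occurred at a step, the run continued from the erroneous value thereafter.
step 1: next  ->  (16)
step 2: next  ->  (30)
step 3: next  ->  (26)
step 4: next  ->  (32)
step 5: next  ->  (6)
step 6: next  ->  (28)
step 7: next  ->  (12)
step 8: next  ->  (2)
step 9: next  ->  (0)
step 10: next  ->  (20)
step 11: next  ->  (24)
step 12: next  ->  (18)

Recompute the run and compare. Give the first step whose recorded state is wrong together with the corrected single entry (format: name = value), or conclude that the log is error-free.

step 1: x = (7*14 + 20) mod 34 = 16 -> no discrepancy
step 2: x = (7*16 + 20) mod 34 = 30 -> consistent with the log
step 3: x = (7*30 + 20) mod 34 = 26 -> same as recorded
step 4: x = (7*26 + 20) mod 34 = 32 -> verified
step 5: x = (7*32 + 20) mod 34 = 6 -> consistent with the log
step 6: x = (7*6 + 20) mod 34 = 28 -> confirmed correct
step 7: x = (7*28 + 20) mod 34 = 12 -> consistent with the log
step 8: x = (7*12 + 20) mod 34 = 2 -> confirmed correct
step 9: x = (7*2 + 20) mod 34 = 0 -> consistent with the log
step 10: x = (7*0 + 20) mod 34 = 20 -> agrees with the log
step 11: x = (7*20 + 20) mod 34 = 24 -> consistent with the log
step 12: x = (7*24 + 20) mod 34 = 18 -> confirmed correct
Each recorded entry agrees with the recomputation.

no error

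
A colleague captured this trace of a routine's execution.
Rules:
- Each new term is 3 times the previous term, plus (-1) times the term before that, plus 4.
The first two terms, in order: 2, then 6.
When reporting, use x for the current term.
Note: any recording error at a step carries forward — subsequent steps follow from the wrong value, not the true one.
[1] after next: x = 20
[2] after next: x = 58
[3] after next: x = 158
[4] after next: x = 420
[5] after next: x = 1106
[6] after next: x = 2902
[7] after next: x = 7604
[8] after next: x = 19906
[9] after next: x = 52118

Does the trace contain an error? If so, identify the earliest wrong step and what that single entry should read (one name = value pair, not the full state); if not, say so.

step 8, x = 19914

Recomputing the run from the initial state:
step 1: x = 20
step 2: x = 58
step 3: x = 158
step 4: x = 420
step 5: x = 1106
step 6: x = 2902
step 7: x = 7604
step 8: x = 19914
step 9: x = 52142
The first disagreement with the trace is at step 8, where the value should be x = 19914.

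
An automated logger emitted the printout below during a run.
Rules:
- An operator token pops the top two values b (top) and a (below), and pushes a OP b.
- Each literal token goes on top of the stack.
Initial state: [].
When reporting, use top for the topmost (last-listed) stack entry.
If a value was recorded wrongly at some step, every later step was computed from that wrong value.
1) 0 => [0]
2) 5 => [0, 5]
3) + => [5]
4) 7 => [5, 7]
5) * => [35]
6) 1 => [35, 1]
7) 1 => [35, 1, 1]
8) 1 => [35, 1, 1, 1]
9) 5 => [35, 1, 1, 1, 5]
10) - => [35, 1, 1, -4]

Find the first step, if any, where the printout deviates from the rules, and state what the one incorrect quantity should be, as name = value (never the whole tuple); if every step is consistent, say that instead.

Recomputing the run from the initial state:
step 1: [0]
step 2: [0, 5]
step 3: [5]
step 4: [5, 7]
step 5: [35]
step 6: [35, 1]
step 7: [35, 1, 1]
step 8: [35, 1, 1, 1]
step 9: [35, 1, 1, 1, 5]
step 10: [35, 1, 1, -4]
This matches the printout at every step.

no error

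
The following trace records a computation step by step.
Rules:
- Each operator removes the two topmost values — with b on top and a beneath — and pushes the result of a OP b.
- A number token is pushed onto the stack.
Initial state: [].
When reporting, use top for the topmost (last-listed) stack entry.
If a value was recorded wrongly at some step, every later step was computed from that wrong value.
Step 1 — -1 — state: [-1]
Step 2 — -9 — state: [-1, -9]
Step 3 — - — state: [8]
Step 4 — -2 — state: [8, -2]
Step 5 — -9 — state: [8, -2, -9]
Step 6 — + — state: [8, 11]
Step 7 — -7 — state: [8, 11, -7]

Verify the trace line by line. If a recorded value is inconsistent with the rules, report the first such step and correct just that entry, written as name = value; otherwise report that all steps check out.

Step 1: push -1: top = -1 — same as recorded.
Step 2: push -9: top = -9 — in agreement.
Step 3: -1 - -9 = 8 — verified.
Step 4: push -2: top = -2 — consistent with the trace.
Step 5: push -9: top = -9 — same as recorded.
Step 6: -2 + -9 = -11 — a discrepancy with the trace.
The earliest wrong entry is at step 6: it should read top = -11.

step 6, top = -11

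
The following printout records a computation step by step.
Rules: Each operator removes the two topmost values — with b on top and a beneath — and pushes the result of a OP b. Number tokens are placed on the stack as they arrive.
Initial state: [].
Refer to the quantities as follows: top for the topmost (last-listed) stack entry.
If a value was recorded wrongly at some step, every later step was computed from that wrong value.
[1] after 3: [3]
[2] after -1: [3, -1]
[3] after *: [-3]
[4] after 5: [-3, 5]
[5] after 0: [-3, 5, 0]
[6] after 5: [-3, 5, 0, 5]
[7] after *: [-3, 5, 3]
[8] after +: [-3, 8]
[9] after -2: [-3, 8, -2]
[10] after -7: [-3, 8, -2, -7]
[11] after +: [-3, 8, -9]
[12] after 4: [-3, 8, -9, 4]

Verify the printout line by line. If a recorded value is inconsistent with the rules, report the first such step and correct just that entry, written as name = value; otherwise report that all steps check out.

step 7, top = 0

Step 1: push 3: top = 3 — confirmed correct.
Step 2: push -1: top = -1 — agrees with the printout.
Step 3: 3 * -1 = -3 — in agreement.
Step 4: push 5: top = 5 — exactly as logged.
Step 5: push 0: top = 0 — no discrepancy.
Step 6: push 5: top = 5 — confirmed correct.
Step 7: 0 * 5 = 0 — the printout disagrees here.
First incorrect step: 7; the correct value is top = 0.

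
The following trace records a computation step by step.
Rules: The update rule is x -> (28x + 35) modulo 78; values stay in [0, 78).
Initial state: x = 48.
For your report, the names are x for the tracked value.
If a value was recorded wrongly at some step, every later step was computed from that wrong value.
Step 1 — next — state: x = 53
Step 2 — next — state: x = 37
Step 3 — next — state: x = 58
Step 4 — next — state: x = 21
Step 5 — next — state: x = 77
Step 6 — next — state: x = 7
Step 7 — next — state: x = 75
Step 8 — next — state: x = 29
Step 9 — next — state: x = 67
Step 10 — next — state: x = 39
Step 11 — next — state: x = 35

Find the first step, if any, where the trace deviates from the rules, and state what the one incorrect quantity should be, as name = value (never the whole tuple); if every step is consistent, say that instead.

1. x = (28*48 + 35) mod 78 = 53 (no discrepancy)
2. x = (28*53 + 35) mod 78 = 37 (confirmed correct)
3. x = (28*37 + 35) mod 78 = 57 (first mismatch against the trace)
First incorrect step: 3; the correct value is x = 57.

step 3, x = 57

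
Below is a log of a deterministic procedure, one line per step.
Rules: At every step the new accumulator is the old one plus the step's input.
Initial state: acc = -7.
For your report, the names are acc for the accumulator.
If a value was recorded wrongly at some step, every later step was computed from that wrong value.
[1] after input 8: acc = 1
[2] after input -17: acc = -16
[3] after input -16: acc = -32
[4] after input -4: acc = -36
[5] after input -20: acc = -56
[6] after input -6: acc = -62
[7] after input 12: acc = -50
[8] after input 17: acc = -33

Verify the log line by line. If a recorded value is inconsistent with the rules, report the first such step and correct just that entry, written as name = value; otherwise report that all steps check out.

no error

Step 1: acc = -7 + 8 = 1 — exactly as logged.
Step 2: acc = 1 + -17 = -16 — exactly as logged.
Step 3: acc = -16 + -16 = -32 — exactly as logged.
Step 4: acc = -32 + -4 = -36 — same as recorded.
Step 5: acc = -36 + -20 = -56 — checks out.
Step 6: acc = -56 + -6 = -62 — checks out.
Step 7: acc = -62 + 12 = -50 — verified.
Step 8: acc = -50 + 17 = -33 — no discrepancy.
Nothing is out of place; the run is error-free.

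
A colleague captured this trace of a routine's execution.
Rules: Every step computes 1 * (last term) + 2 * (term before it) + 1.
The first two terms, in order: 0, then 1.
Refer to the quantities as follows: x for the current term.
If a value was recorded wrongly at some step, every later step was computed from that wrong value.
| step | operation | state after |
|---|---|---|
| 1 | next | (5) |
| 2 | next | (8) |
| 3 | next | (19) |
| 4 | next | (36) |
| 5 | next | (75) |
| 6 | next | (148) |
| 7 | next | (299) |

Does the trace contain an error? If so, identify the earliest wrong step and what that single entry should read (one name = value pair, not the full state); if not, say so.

1. x = 1*(1) + (2)*(0) + (1) = 2 (the entry is off here)
The audit stops at step 1: the recorded entry is wrong and should be x = 2.

step 1, x = 2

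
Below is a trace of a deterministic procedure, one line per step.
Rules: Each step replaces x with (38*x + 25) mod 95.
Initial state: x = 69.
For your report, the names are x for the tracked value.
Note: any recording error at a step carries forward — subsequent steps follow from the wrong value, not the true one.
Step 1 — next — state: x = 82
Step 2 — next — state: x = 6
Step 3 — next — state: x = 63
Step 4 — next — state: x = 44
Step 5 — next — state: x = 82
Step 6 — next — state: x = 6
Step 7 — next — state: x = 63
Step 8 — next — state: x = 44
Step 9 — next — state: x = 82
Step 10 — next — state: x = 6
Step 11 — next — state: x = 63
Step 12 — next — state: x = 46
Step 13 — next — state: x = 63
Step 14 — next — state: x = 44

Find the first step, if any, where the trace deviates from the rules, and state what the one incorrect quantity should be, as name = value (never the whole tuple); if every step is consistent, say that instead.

Recomputing the run from the initial state:
step 1: x = 82
step 2: x = 6
step 3: x = 63
step 4: x = 44
step 5: x = 82
step 6: x = 6
step 7: x = 63
step 8: x = 44
step 9: x = 82
step 10: x = 6
step 11: x = 63
step 12: x = 44
step 13: x = 82
step 14: x = 6
The first disagreement with the trace is at step 12, where the value should be x = 44.

step 12, x = 44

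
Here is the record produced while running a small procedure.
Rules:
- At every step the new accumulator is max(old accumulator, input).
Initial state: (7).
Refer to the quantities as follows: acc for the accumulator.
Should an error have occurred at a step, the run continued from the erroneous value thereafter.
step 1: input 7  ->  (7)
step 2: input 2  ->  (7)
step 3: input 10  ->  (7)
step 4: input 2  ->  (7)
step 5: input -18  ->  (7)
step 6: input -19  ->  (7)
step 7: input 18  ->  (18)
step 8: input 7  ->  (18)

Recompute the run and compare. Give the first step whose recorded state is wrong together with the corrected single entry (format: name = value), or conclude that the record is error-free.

step 3, acc = 10

Step 1: acc = max(7, 7) = 7 — exactly as logged.
Step 2: acc = max(7, 2) = 7 — confirmed correct.
Step 3: acc = max(7, 10) = 10 — the record disagrees here.
That makes step 3 the first incorrect line — acc = 10 is what it should show.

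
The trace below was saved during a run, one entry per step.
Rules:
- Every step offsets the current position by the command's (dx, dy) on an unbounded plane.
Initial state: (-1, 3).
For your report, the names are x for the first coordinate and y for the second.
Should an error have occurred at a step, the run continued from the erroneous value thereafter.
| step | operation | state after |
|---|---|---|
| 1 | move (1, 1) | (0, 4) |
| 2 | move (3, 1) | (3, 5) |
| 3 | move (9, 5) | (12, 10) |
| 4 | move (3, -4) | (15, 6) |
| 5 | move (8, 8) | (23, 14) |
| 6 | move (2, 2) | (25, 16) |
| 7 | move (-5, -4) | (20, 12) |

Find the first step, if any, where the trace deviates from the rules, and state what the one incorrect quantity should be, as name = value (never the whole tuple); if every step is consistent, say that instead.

no error

Step 1: x = -1 + (1) = 0, y = 3 + (1) = 4 — checks out.
Step 2: x = 0 + (3) = 3, y = 4 + (1) = 5 — confirmed correct.
Step 3: x = 3 + (9) = 12, y = 5 + (5) = 10 — agrees with the trace.
Step 4: x = 12 + (3) = 15, y = 10 + (-4) = 6 — same as recorded.
Step 5: x = 15 + (8) = 23, y = 6 + (8) = 14 — verified.
Step 6: x = 23 + (2) = 25, y = 14 + (2) = 16 — agrees with the trace.
Step 7: x = 25 + (-5) = 20, y = 16 + (-4) = 12 — confirmed correct.
The whole run recomputes cleanly — no discrepancies.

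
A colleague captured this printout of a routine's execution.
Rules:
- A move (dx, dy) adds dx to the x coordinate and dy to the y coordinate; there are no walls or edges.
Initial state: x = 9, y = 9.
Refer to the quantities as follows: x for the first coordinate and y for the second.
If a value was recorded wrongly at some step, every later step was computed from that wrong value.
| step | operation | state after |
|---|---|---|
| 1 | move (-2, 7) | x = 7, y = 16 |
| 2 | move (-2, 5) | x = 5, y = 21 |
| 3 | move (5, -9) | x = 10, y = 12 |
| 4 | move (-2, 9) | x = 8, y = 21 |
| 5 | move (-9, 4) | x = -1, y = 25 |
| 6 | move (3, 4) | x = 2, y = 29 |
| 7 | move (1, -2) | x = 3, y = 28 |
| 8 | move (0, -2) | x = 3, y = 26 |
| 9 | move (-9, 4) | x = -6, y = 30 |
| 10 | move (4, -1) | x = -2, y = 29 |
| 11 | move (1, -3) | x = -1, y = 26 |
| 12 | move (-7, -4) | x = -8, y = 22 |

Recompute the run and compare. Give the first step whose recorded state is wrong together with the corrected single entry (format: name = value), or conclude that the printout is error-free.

Recomputing the run from the initial state:
step 1: x = 7, y = 16
step 2: x = 5, y = 21
step 3: x = 10, y = 12
step 4: x = 8, y = 21
step 5: x = -1, y = 25
step 6: x = 2, y = 29
step 7: x = 3, y = 27
step 8: x = 3, y = 25
step 9: x = -6, y = 29
step 10: x = -2, y = 28
step 11: x = -1, y = 25
step 12: x = -8, y = 21
The first disagreement with the printout is at step 7, where the value should be y = 27.

step 7, y = 27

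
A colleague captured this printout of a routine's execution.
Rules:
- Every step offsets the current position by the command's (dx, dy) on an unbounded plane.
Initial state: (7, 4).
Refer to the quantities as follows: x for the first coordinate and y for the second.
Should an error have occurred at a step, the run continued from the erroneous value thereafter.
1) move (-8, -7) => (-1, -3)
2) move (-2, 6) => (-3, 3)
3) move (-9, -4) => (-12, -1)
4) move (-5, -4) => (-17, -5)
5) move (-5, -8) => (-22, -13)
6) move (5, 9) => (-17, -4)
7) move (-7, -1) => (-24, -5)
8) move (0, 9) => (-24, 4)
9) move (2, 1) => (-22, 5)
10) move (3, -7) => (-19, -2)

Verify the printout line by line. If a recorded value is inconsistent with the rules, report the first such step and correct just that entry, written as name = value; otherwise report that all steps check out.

no error

Recomputing the run from the initial state:
step 1: x = -1, y = -3
step 2: x = -3, y = 3
step 3: x = -12, y = -1
step 4: x = -17, y = -5
step 5: x = -22, y = -13
step 6: x = -17, y = -4
step 7: x = -24, y = -5
step 8: x = -24, y = 4
step 9: x = -22, y = 5
step 10: x = -19, y = -2
This matches the printout at every step.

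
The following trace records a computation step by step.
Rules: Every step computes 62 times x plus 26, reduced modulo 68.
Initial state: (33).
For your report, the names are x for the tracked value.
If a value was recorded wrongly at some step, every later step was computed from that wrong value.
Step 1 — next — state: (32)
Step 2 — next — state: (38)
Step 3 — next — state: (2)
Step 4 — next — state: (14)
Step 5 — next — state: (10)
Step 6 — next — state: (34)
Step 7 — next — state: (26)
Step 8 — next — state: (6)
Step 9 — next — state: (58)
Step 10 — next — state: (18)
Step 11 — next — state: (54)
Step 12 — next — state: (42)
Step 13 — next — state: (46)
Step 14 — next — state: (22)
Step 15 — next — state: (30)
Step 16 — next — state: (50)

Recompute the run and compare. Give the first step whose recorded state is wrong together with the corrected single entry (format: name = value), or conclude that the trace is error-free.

no error

step 1: x = (62*33 + 26) mod 68 = 32 -> same as recorded
step 2: x = (62*32 + 26) mod 68 = 38 -> verified
step 3: x = (62*38 + 26) mod 68 = 2 -> consistent with the trace
step 4: x = (62*2 + 26) mod 68 = 14 -> same as recorded
step 5: x = (62*14 + 26) mod 68 = 10 -> agrees with the trace
step 6: x = (62*10 + 26) mod 68 = 34 -> matches
step 7: x = (62*34 + 26) mod 68 = 26 -> matches
step 8: x = (62*26 + 26) mod 68 = 6 -> checks out
step 9: x = (62*6 + 26) mod 68 = 58 -> no discrepancy
step 10: x = (62*58 + 26) mod 68 = 18 -> agrees with the trace
step 11: x = (62*18 + 26) mod 68 = 54 -> consistent with the trace
step 12: x = (62*54 + 26) mod 68 = 42 -> no discrepancy
step 13: x = (62*42 + 26) mod 68 = 46 -> in agreement
step 14: x = (62*46 + 26) mod 68 = 22 -> matches
step 15: x = (62*22 + 26) mod 68 = 30 -> agrees with the trace
step 16: x = (62*30 + 26) mod 68 = 50 -> checks out
Nothing is out of place; the run is error-free.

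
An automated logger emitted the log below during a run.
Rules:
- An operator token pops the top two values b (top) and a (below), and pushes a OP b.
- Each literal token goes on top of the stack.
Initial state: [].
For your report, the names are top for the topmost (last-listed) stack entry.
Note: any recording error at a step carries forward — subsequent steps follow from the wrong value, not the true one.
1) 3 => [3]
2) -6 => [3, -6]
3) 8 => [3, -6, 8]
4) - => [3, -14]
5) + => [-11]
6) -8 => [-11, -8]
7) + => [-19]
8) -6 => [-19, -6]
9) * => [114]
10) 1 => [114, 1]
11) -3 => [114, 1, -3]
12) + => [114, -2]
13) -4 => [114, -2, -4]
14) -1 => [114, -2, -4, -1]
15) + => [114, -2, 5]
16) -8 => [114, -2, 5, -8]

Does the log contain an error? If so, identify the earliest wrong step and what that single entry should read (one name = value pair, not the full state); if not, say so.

step 15, top = -5

Recomputing the run from the initial state:
step 1: [3]
step 2: [3, -6]
step 3: [3, -6, 8]
step 4: [3, -14]
step 5: [-11]
step 6: [-11, -8]
step 7: [-19]
step 8: [-19, -6]
step 9: [114]
step 10: [114, 1]
step 11: [114, 1, -3]
step 12: [114, -2]
step 13: [114, -2, -4]
step 14: [114, -2, -4, -1]
step 15: [114, -2, -5]
step 16: [114, -2, -5, -8]
The first disagreement with the log is at step 15, where the value should be top = -5.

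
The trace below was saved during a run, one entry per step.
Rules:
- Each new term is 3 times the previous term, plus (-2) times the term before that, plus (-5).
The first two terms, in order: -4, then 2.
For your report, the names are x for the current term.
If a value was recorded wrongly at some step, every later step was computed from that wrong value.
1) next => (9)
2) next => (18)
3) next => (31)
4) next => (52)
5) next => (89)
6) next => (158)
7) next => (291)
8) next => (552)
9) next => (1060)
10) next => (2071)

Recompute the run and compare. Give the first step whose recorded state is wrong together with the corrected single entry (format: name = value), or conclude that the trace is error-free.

1. x = 3*(2) + (-2)*(-4) + (-5) = 9 (matches)
2. x = 3*(9) + (-2)*(2) + (-5) = 18 (same as recorded)
3. x = 3*(18) + (-2)*(9) + (-5) = 31 (exactly as logged)
4. x = 3*(31) + (-2)*(18) + (-5) = 52 (verified)
5. x = 3*(52) + (-2)*(31) + (-5) = 89 (same as recorded)
6. x = 3*(89) + (-2)*(52) + (-5) = 158 (in agreement)
7. x = 3*(158) + (-2)*(89) + (-5) = 291 (same as recorded)
8. x = 3*(291) + (-2)*(158) + (-5) = 552 (exactly as logged)
9. x = 3*(552) + (-2)*(291) + (-5) = 1069 (this is not what the trace shows)
First deviation found at step 9; the corrected entry is x = 1069.

step 9, x = 1069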